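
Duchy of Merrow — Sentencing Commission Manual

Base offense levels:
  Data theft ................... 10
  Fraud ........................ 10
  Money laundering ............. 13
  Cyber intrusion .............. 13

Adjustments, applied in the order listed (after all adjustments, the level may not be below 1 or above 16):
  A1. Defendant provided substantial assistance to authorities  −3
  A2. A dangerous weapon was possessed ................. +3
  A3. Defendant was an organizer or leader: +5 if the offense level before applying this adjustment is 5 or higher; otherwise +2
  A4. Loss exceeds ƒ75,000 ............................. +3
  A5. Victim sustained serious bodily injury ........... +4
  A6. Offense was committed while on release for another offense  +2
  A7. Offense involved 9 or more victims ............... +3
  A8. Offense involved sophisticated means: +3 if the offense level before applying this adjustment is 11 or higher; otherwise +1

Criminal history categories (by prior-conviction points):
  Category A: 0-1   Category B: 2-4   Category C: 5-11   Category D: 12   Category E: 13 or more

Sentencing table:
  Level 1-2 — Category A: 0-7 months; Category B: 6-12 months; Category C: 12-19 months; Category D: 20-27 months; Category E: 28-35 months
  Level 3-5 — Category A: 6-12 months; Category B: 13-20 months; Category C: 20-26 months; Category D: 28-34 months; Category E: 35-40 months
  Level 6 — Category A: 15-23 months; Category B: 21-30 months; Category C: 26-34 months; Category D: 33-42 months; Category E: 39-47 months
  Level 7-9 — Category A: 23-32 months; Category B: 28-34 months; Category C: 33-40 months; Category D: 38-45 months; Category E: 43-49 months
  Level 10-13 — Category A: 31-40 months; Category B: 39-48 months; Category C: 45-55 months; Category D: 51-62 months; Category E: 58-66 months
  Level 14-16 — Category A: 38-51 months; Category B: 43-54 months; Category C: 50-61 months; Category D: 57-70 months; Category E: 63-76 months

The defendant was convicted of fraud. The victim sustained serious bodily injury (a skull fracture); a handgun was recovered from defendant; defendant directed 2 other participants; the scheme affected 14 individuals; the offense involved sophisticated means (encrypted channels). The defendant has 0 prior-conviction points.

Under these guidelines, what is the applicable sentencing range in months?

Base offense level for fraud: 10.
A2 applies: 10 + 3 = 13.
A3 applies (level before this adjustment is 13 ≥ 5, so +5): 13 + 5 = 18.
A4 does not apply.
A5 applies: 18 + 4 = 22.
A6 does not apply.
A7 applies: 22 + 3 = 25.
A8 applies (level before this adjustment is 25 ≥ 11, so +3): 25 + 3 = 28.
Level 28 exceeds the maximum of 16; capped at 16.
Final offense level: 16.
Criminal history: 0 prior points → Category A (0-1).
Level 16 falls in the 14-16 band.
Grid: Level 14-16 × Category A = 38-51 months.

38-51 months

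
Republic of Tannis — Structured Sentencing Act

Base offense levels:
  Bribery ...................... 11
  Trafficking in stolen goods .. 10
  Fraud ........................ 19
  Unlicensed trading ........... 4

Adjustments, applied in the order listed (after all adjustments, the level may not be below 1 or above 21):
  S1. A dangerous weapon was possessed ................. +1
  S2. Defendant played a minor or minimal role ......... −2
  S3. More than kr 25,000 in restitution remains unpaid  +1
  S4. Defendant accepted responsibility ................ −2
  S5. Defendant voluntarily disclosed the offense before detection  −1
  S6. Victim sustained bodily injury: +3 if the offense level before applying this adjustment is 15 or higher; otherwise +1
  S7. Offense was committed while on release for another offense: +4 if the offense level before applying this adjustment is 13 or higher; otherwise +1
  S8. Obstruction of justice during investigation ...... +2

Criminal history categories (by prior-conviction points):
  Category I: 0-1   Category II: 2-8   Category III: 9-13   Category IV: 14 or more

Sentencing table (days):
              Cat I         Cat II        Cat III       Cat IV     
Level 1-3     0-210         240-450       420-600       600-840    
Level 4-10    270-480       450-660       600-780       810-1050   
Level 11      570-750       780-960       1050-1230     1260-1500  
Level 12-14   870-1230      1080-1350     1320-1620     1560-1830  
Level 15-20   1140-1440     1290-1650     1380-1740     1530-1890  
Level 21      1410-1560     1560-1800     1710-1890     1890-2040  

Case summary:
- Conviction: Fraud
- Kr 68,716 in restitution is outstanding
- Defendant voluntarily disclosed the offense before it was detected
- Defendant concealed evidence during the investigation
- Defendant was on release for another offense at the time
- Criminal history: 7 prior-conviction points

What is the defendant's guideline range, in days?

1560-1800 days

Base offense level for fraud: 19.
S1 does not apply.
S3 applies: 19 + 1 = 20.
S5 applies: 20 − 1 = 19.
S7 applies (level before this adjustment is 19 ≥ 13, so +4): 19 + 4 = 23.
S8 applies: 23 + 2 = 25.
Level 25 exceeds the maximum of 21; capped at 21.
Final offense level: 21.
Criminal history: 7 prior points → Category II (2-8).
Level 21 falls in the 21 band.
Grid: Level 21 × Category II = 1560-1800 days.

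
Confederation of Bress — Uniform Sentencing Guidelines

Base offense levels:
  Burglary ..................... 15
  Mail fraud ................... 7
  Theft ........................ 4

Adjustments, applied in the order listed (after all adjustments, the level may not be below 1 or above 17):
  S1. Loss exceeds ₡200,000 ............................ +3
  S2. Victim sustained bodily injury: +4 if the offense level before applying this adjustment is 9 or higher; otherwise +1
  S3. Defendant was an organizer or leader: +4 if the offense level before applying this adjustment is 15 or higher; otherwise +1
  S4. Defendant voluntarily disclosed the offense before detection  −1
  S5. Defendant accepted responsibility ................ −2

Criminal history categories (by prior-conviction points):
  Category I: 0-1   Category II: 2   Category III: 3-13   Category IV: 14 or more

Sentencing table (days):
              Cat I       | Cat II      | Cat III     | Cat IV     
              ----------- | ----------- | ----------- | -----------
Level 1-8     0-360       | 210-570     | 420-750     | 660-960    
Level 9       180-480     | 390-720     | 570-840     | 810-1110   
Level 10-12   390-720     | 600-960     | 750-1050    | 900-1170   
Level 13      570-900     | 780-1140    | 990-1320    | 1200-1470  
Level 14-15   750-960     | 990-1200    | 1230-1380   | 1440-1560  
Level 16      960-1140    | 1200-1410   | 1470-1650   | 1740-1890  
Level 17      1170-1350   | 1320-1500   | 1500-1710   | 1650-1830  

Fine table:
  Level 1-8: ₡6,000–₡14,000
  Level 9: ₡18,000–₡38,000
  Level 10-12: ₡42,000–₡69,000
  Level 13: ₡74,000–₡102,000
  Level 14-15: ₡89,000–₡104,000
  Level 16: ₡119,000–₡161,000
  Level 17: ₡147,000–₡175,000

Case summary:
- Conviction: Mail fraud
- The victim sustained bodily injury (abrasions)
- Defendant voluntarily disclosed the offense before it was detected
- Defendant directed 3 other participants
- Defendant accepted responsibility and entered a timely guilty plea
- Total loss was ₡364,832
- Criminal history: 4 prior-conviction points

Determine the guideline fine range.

Base offense level for mail fraud: 7.
S1 applies: 7 + 3 = 10.
S2 applies (level before this adjustment is 10 ≥ 9, so +4): 10 + 4 = 14.
S3 applies (level before this adjustment is 14 < 15, so +1): 14 + 1 = 15.
S4 applies: 15 − 1 = 14.
S5 applies: 14 − 2 = 12.
Final offense level: 12.
Level 12 falls in the 10-12 band.
Fine table: Level 10-12 → ₡42,000–₡69,000.

₡42,000–₡69,000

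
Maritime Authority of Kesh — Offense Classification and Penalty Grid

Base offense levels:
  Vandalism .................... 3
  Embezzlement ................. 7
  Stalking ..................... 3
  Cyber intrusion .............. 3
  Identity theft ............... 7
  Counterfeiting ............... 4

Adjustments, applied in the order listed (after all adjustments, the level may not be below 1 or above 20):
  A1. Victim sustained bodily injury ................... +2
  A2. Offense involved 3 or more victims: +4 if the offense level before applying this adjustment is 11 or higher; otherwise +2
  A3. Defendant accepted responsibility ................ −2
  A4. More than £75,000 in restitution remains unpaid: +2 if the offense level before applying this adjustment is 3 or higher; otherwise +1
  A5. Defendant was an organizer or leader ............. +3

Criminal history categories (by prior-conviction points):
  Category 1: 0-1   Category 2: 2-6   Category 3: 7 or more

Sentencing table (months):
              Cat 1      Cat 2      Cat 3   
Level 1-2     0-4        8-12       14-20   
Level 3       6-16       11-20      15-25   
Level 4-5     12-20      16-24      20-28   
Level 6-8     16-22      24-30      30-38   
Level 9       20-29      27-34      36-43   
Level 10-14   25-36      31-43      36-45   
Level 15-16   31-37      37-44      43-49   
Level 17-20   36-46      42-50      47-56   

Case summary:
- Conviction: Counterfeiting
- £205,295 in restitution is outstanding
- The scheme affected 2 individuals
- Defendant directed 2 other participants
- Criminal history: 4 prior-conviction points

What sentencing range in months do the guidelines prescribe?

Base offense level for counterfeiting: 4.
A2 does not apply.
A4 applies (level before this adjustment is 4 ≥ 3, so +2): 4 + 2 = 6.
A5 applies: 6 + 3 = 9.
Final offense level: 9.
Criminal history: 4 prior points → Category 2 (2-6).
Level 9 falls in the 9 band.
Grid: Level 9 × Category 2 = 27-34 months.

27-34 months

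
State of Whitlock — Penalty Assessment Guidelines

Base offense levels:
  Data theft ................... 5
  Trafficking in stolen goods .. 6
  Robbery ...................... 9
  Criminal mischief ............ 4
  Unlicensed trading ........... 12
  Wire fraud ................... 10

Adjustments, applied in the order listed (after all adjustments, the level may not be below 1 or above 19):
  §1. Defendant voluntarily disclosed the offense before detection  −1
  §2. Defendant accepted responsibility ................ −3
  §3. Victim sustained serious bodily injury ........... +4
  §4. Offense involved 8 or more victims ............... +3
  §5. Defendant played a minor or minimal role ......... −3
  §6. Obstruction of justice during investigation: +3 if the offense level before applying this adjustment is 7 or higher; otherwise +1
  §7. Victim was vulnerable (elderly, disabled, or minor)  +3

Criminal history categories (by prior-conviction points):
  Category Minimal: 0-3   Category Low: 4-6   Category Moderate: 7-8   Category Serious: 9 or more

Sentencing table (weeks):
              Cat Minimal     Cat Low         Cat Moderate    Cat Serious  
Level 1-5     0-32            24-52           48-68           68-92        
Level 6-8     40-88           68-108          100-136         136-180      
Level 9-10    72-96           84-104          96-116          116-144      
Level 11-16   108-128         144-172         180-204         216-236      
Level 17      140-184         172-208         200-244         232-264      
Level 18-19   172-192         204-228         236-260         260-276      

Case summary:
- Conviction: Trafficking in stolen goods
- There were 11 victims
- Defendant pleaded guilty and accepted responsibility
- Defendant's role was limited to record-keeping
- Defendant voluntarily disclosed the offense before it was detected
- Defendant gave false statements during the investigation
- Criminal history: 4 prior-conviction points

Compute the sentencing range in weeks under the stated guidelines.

24-52 weeks

Base offense level for trafficking in stolen goods: 6.
§1 applies: 6 − 1 = 5.
§2 applies: 5 − 3 = 2.
§3 does not apply.
§4 applies: 2 + 3 = 5.
§5 applies: 5 − 3 = 2.
§6 applies (level before this adjustment is 2 < 7, so +1): 2 + 1 = 3.
Final offense level: 3.
Criminal history: 4 prior points → Category Low (4-6).
Level 3 falls in the 1-5 band.
Grid: Level 1-5 × Category Low = 24-52 weeks.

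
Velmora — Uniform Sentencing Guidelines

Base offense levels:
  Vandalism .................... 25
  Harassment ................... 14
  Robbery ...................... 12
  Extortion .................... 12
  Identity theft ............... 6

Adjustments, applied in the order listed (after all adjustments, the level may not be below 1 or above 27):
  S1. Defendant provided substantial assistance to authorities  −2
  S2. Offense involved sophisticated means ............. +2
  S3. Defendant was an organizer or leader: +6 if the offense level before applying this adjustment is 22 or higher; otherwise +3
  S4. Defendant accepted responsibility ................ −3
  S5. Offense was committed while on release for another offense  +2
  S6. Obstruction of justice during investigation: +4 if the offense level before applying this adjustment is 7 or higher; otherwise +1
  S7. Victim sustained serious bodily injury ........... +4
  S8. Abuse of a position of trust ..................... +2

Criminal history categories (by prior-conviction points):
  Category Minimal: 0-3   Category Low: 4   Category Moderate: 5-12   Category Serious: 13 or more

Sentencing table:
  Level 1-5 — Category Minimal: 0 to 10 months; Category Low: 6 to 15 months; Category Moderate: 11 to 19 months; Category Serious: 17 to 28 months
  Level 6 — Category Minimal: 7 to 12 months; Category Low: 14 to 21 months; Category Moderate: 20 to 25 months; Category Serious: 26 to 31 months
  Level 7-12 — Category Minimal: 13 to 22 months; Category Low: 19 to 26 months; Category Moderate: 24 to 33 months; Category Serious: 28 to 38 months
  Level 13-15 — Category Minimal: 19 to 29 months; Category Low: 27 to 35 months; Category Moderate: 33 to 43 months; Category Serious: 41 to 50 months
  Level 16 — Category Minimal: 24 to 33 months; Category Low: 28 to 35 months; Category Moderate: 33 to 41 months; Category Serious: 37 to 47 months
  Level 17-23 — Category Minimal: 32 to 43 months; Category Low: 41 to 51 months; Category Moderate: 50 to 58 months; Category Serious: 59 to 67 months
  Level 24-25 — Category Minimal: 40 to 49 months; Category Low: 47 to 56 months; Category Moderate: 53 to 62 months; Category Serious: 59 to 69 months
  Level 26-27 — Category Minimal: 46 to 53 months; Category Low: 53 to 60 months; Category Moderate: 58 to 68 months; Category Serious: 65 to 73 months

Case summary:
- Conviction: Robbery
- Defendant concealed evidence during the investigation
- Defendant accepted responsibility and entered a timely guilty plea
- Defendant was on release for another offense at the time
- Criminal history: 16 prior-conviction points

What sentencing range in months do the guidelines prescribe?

41-50 months

Base offense level for robbery: 12.
S3 does not apply.
S4 applies: 12 − 3 = 9.
S5 applies: 9 + 2 = 11.
S6 applies (level before this adjustment is 11 ≥ 7, so +4): 11 + 4 = 15.
S8 does not apply.
Final offense level: 15.
Criminal history: 16 prior points → Category Serious (13+).
Level 15 falls in the 13-15 band.
Grid: Level 13-15 × Category Serious = 41-50 months.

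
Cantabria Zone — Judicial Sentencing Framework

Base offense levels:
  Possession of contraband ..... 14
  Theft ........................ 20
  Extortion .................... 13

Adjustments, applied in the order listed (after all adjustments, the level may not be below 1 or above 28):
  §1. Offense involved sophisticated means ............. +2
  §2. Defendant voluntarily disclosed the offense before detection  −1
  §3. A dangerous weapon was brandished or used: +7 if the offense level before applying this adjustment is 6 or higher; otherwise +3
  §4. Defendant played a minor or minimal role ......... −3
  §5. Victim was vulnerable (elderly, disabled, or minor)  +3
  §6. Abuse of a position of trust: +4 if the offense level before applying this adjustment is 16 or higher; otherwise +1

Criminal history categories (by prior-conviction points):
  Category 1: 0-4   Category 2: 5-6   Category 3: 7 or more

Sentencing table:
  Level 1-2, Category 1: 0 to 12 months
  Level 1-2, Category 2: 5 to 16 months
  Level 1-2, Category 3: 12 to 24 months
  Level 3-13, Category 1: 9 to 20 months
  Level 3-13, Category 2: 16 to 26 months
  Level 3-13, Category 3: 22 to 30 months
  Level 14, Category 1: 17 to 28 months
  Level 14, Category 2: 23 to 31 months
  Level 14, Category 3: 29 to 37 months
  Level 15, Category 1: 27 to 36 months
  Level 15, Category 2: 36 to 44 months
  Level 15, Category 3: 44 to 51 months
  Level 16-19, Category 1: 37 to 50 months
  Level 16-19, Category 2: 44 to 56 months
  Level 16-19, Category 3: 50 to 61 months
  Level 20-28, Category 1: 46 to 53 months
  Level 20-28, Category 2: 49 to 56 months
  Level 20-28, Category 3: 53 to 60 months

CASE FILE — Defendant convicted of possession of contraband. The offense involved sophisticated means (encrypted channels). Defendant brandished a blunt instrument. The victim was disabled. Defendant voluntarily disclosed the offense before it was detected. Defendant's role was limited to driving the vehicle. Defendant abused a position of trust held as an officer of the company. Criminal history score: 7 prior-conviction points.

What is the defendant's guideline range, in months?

Base offense level for possession of contraband: 14.
§1 applies: 14 + 2 = 16.
§2 applies: 16 − 1 = 15.
§3 applies (level before this adjustment is 15 ≥ 6, so +7): 15 + 7 = 22.
§4 applies: 22 − 3 = 19.
§5 applies: 19 + 3 = 22.
§6 applies (level before this adjustment is 22 ≥ 16, so +4): 22 + 4 = 26.
Final offense level: 26.
Criminal history: 7 prior points → Category 3 (7+).
Level 26 falls in the 20-28 band.
Grid: Level 20-28 × Category 3 = 53-60 months.

53-60 months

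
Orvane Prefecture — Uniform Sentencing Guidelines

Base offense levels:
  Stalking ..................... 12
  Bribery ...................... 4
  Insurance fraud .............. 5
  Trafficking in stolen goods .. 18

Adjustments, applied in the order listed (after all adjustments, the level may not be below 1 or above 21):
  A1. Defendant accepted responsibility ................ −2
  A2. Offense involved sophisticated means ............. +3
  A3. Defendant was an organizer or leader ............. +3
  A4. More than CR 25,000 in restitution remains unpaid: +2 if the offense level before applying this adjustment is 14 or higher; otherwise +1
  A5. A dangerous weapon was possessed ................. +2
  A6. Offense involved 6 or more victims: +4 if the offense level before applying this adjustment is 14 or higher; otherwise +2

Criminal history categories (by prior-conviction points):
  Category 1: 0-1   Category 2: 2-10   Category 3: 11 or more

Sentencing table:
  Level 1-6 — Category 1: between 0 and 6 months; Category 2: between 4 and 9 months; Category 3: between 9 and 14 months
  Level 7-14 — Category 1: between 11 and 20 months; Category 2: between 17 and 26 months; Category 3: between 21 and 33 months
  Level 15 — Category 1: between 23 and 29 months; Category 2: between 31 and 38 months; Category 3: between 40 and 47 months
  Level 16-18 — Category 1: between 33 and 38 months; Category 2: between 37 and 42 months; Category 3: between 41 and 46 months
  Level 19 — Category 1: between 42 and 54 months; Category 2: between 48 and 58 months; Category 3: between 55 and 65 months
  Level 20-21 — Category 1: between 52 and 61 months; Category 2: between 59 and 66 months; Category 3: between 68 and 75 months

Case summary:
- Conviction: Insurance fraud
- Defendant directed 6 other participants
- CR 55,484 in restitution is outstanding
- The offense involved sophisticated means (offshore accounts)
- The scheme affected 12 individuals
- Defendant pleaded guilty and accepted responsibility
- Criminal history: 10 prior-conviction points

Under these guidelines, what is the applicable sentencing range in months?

17-26 months

Base offense level for insurance fraud: 5.
A1 applies: 5 − 2 = 3.
A2 applies: 3 + 3 = 6.
A3 applies: 6 + 3 = 9.
A4 applies (level before this adjustment is 9 < 14, so +1): 9 + 1 = 10.
A5 does not apply.
A6 applies (level before this adjustment is 10 < 14, so +2): 10 + 2 = 12.
Final offense level: 12.
Criminal history: 10 prior points → Category 2 (2-10).
Level 12 falls in the 7-14 band.
Grid: Level 7-14 × Category 2 = 17-26 months.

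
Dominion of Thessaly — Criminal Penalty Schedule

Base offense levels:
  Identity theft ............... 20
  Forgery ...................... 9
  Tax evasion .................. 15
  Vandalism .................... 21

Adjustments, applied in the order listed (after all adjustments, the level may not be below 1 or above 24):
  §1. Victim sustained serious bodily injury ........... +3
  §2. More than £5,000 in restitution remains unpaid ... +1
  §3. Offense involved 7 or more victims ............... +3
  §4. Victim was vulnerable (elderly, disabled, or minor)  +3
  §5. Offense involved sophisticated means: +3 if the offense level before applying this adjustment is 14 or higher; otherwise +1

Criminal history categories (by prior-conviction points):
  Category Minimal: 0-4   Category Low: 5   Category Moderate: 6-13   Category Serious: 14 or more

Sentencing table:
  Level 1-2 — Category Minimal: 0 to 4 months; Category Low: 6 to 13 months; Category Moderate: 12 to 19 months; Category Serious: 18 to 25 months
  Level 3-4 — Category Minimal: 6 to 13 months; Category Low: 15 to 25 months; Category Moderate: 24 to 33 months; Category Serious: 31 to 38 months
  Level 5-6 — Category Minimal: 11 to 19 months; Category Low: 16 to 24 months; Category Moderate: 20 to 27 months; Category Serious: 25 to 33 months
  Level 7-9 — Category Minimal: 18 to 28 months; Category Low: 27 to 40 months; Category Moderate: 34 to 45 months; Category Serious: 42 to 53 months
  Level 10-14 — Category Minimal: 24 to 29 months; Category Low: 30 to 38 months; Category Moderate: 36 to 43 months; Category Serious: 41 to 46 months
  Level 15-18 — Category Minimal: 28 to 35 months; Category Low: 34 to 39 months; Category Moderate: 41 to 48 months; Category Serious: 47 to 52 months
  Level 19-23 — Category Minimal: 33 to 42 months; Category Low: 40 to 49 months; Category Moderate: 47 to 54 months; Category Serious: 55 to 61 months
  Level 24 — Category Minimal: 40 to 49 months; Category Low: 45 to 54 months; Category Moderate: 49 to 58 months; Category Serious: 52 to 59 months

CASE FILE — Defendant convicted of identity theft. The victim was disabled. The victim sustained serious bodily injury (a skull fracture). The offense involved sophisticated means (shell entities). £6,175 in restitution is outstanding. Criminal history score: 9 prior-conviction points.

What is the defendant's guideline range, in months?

Base offense level for identity theft: 20.
§1 applies: 20 + 3 = 23.
§2 applies: 23 + 1 = 24.
§3 does not apply.
§4 applies: 24 + 3 = 27.
§5 applies (level before this adjustment is 27 ≥ 14, so +3): 27 + 3 = 30.
Level 30 exceeds the maximum of 24; capped at 24.
Final offense level: 24.
Criminal history: 9 prior points → Category Moderate (6-13).
Level 24 falls in the 24 band.
Grid: Level 24 × Category Moderate = 49-58 months.

49-58 months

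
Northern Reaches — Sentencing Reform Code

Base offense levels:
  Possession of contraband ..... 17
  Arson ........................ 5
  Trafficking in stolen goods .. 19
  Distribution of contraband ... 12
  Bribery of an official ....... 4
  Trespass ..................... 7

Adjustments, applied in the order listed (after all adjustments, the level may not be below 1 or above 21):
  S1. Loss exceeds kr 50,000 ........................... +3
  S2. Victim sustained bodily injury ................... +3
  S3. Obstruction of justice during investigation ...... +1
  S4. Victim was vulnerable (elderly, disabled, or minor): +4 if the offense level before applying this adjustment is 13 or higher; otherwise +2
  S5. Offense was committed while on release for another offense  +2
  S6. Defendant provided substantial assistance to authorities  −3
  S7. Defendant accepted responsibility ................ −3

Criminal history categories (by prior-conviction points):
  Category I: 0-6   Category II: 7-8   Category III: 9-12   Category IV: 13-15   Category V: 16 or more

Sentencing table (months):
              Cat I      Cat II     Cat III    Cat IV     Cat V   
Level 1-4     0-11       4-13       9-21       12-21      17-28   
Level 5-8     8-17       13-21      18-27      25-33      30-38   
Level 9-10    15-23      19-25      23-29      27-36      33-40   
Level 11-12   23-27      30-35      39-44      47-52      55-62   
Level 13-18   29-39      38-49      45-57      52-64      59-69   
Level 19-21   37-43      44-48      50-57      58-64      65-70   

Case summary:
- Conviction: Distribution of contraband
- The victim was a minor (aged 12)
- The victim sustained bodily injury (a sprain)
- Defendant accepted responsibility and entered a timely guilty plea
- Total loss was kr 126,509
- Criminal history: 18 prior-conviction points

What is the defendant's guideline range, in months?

65-70 months

Base offense level for distribution of contraband: 12.
S1 applies: 12 + 3 = 15.
S2 applies: 15 + 3 = 18.
S3 does not apply.
S4 applies (level before this adjustment is 18 ≥ 13, so +4): 18 + 4 = 22.
S5 does not apply.
S7 applies: 22 − 3 = 19.
Final offense level: 19.
Criminal history: 18 prior points → Category V (16+).
Level 19 falls in the 19-21 band.
Grid: Level 19-21 × Category V = 65-70 months.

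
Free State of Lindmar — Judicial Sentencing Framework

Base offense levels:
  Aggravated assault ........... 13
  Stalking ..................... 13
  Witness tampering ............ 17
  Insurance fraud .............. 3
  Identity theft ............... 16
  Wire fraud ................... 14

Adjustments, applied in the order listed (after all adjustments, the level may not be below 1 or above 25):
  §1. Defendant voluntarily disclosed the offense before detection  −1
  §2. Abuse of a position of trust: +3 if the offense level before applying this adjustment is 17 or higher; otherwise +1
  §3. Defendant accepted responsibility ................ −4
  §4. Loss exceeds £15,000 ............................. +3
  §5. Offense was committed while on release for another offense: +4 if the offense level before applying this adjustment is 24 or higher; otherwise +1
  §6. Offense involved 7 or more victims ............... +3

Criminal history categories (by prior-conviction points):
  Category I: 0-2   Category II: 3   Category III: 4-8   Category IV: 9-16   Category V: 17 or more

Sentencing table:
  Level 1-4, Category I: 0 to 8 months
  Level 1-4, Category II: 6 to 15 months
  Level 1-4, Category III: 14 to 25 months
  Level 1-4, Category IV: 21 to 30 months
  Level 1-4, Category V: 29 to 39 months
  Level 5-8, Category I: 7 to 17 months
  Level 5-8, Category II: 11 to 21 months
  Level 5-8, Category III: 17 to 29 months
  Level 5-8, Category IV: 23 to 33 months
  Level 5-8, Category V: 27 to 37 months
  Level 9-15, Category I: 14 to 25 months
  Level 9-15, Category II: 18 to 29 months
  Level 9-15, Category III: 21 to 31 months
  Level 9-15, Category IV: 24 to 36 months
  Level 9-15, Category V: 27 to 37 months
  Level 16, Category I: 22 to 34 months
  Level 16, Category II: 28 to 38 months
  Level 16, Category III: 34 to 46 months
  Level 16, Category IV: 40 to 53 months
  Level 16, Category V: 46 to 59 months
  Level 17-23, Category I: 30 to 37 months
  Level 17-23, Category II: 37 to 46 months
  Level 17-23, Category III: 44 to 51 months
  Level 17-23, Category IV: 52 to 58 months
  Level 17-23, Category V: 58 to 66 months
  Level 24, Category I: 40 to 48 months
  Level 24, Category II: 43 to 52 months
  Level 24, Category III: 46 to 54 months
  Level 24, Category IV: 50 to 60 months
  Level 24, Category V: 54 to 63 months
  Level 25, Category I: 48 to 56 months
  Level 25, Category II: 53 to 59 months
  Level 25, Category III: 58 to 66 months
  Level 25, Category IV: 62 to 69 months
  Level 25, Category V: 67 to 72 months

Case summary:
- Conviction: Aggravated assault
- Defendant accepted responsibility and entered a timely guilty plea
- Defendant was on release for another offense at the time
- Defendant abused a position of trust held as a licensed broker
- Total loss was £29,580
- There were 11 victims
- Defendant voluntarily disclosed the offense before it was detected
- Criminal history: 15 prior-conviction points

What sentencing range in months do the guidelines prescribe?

40-53 months

Base offense level for aggravated assault: 13.
§1 applies: 13 − 1 = 12.
§2 applies (level before this adjustment is 12 < 17, so +1): 12 + 1 = 13.
§3 applies: 13 − 4 = 9.
§4 applies: 9 + 3 = 12.
§5 applies (level before this adjustment is 12 < 24, so +1): 12 + 1 = 13.
§6 applies: 13 + 3 = 16.
Final offense level: 16.
Criminal history: 15 prior points → Category IV (9-16).
Level 16 falls in the 16 band.
Grid: Level 16 × Category IV = 40-53 months.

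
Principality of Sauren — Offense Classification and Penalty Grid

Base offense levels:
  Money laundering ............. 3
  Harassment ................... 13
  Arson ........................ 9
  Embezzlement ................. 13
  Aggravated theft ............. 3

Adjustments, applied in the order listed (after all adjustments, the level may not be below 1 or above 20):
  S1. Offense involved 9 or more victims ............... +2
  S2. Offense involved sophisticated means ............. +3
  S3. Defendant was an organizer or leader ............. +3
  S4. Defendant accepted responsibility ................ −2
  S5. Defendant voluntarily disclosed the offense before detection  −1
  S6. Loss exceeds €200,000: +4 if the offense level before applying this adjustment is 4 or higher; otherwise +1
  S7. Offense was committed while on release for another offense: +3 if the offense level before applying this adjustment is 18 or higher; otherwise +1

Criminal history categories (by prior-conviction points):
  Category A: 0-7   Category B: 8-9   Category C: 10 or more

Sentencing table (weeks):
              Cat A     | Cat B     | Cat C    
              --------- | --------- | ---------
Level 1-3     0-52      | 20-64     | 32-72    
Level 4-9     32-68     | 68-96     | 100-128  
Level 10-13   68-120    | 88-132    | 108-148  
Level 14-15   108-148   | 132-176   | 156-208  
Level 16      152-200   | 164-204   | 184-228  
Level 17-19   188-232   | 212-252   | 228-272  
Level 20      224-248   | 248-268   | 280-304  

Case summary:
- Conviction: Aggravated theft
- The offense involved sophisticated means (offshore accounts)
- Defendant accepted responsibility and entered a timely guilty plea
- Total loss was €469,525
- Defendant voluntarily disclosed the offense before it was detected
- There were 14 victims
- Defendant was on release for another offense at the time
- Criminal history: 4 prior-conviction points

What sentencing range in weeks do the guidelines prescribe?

68-120 weeks

Base offense level for aggravated theft: 3.
S1 applies: 3 + 2 = 5.
S2 applies: 5 + 3 = 8.
S3 does not apply.
S4 applies: 8 − 2 = 6.
S5 applies: 6 − 1 = 5.
S6 applies (level before this adjustment is 5 ≥ 4, so +4): 5 + 4 = 9.
S7 applies (level before this adjustment is 9 < 18, so +1): 9 + 1 = 10.
Final offense level: 10.
Criminal history: 4 prior points → Category A (0-7).
Level 10 falls in the 10-13 band.
Grid: Level 10-13 × Category A = 68-120 weeks.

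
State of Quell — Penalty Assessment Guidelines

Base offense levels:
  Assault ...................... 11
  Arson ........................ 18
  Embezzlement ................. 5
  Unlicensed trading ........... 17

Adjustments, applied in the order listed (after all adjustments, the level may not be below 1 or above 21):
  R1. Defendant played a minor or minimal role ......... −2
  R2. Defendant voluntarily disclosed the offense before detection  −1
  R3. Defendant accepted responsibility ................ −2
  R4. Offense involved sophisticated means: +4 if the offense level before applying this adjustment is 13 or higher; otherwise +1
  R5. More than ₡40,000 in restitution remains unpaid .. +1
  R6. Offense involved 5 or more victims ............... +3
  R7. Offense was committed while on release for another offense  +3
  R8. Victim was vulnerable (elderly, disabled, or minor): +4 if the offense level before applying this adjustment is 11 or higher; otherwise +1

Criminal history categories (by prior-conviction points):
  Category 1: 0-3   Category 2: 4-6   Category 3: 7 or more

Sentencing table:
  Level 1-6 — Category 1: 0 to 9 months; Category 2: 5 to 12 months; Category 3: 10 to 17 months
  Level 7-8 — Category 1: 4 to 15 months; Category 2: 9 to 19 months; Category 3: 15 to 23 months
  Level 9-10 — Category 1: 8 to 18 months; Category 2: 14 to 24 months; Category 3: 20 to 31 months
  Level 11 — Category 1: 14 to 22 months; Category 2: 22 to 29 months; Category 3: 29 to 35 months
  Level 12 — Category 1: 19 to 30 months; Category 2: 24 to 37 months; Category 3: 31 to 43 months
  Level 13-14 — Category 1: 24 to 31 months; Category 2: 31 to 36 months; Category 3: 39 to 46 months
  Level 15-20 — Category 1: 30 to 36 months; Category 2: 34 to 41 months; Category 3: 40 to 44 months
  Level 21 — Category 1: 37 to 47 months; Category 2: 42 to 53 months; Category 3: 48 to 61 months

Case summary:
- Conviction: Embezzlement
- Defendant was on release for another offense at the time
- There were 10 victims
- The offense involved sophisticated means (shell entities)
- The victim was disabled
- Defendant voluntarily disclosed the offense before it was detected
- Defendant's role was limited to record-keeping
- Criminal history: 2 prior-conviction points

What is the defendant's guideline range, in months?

Base offense level for embezzlement: 5.
R1 applies: 5 − 2 = 3.
R2 applies: 3 − 1 = 2.
R4 applies (level before this adjustment is 2 < 13, so +1): 2 + 1 = 3.
R5 does not apply.
R6 applies: 3 + 3 = 6.
R7 applies: 6 + 3 = 9.
R8 applies (level before this adjustment is 9 < 11, so +1): 9 + 1 = 10.
Final offense level: 10.
Criminal history: 2 prior points → Category 1 (0-3).
Level 10 falls in the 9-10 band.
Grid: Level 9-10 × Category 1 = 8-18 months.

8-18 months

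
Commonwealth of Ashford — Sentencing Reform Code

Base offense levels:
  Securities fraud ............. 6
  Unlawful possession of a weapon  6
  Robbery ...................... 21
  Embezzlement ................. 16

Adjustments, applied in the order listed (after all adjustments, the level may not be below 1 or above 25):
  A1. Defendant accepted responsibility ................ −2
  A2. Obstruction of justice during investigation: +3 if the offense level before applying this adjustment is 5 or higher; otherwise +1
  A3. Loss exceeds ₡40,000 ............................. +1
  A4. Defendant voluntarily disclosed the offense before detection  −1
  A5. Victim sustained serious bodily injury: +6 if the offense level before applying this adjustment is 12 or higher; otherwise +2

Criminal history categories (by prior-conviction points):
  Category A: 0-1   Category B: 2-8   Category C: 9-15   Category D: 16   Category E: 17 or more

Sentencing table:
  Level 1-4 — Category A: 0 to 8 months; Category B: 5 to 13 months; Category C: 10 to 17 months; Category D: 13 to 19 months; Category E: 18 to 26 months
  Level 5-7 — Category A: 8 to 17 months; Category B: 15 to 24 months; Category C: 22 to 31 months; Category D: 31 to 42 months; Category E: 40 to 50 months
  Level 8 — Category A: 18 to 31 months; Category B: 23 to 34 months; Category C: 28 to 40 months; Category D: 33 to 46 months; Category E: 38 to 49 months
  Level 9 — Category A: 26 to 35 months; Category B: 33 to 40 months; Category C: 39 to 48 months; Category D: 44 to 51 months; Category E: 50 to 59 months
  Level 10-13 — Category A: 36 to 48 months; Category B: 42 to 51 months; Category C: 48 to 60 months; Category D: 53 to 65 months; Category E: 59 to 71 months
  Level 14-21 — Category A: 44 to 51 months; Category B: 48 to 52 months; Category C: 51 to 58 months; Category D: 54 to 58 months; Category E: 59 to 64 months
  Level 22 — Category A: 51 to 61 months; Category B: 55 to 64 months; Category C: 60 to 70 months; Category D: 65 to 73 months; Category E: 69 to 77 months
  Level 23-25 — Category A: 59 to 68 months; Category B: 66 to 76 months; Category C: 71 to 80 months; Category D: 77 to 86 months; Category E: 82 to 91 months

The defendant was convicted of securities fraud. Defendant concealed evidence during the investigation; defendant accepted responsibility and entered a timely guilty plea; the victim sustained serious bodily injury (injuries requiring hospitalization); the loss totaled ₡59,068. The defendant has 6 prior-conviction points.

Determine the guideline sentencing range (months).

23-34 months

Base offense level for securities fraud: 6.
A1 applies: 6 − 2 = 4.
A2 applies (level before this adjustment is 4 < 5, so +1): 4 + 1 = 5.
A3 applies: 5 + 1 = 6.
A5 applies (level before this adjustment is 6 < 12, so +2): 6 + 2 = 8.
Final offense level: 8.
Criminal history: 6 prior points → Category B (2-8).
Level 8 falls in the 8 band.
Grid: Level 8 × Category B = 23-34 months.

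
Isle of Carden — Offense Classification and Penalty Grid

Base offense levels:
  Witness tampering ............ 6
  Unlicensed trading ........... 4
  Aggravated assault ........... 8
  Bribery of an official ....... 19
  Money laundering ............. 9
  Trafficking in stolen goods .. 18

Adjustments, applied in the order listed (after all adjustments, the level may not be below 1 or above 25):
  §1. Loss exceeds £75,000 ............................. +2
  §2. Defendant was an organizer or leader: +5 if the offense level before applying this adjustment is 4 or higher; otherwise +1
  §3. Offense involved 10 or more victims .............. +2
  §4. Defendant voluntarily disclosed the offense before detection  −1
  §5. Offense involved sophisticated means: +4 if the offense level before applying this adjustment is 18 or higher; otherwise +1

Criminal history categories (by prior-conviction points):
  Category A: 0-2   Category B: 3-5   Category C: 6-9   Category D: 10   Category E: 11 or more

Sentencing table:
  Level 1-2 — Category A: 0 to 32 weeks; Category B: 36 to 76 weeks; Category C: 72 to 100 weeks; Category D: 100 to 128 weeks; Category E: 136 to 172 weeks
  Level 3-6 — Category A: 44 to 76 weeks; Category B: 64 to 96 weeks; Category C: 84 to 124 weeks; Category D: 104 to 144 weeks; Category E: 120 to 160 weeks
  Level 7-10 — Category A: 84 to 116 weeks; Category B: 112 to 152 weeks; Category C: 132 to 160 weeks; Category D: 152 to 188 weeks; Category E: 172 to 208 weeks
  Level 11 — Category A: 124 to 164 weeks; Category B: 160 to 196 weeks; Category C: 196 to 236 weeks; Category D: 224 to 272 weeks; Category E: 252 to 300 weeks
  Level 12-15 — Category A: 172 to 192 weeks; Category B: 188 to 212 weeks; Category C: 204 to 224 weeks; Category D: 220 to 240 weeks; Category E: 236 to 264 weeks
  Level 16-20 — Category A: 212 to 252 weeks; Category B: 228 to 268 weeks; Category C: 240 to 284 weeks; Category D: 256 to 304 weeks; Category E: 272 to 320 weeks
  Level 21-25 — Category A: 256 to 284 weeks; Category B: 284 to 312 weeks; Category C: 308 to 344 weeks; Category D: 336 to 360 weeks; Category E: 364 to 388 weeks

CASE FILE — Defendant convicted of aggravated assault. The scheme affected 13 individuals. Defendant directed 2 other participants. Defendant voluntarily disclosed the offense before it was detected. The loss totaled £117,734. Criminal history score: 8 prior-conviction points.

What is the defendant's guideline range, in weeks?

Base offense level for aggravated assault: 8.
§1 applies: 8 + 2 = 10.
§2 applies (level before this adjustment is 10 ≥ 4, so +5): 10 + 5 = 15.
§3 applies: 15 + 2 = 17.
§4 applies: 17 − 1 = 16.
Final offense level: 16.
Criminal history: 8 prior points → Category C (6-9).
Level 16 falls in the 16-20 band.
Grid: Level 16-20 × Category C = 240-284 weeks.

240-284 weeks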